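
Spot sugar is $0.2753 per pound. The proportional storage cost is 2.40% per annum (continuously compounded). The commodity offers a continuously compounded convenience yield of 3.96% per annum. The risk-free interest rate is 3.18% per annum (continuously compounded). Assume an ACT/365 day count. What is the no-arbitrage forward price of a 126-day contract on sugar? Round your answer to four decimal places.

$0.2768 per pound

Net carry = r + u − y = 0.0318 + 0.0240 − 0.0396 = 0.0162
F = S·e^((r+u−y)T) = 0.2753 · e^(0.0162 × 126/365) = 0.2753 · e^0.005592
= 0.2753 × 1.005608 = $0.2768 per pound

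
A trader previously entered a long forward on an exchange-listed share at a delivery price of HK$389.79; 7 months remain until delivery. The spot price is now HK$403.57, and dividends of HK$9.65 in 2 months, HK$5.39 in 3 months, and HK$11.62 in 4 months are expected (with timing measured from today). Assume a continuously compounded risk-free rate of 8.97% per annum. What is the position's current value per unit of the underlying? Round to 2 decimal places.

HK$7.60

PV(remaining dividends) I = 9.65·e^(−0.0897·2/12) + 5.39·e^(−0.0897·3/12) + 11.62·e^(−0.0897·4/12) = 26.0550
Current forward F = (S − I)·e^(rT) = (403.57 − 26.0550)·e^(0.0897·7/12) = 377.5150 × 1.053718 = 397.7944
Value (long) = (F − K)·e^(−rT) = (397.7944 − 389.79) × 0.949020 = 7.5963
Value = HK$7.60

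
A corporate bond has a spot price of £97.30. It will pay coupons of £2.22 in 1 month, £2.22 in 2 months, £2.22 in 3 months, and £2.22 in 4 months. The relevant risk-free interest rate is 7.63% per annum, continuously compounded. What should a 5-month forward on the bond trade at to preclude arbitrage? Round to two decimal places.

PV(coupons) I = 2.22·e^(−0.0763·1/12) + 2.22·e^(−0.0763·2/12) + 2.22·e^(−0.0763·3/12) + 2.22·e^(−0.0763·4/12)
I = 2.2059 + 2.1919 + 2.1781 + 2.1642 = 8.7401
F = (S − I)·e^(rT) = (97.30 − 8.7401) · e^(0.0763·5/12)
= 88.5599 · e^0.031792 = 88.5599 × 1.032303 = £91.42

£91.42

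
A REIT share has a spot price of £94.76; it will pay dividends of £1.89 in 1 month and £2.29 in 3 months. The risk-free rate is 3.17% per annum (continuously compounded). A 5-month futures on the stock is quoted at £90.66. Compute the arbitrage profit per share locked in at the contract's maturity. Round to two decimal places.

PV(dividends) I = 1.89·e^(−0.0317·1/12) + 2.29·e^(−0.0317·3/12) = 4.1569
Fair futures F* = (S − I)·e^(rT) = (94.76 − 4.1569)·e^0.013208 = 90.6031 × 1.013296 = 91.8078
Market £90.66 < fair 91.8078: forward underpriced → reverse cash-and-carry (short the stock, invest proceeds at r, pay the dividends, go long the forward).
Profit at T = |F_mkt − F*| = |90.66 − 91.8078| = £1.15 per share

£1.15 per share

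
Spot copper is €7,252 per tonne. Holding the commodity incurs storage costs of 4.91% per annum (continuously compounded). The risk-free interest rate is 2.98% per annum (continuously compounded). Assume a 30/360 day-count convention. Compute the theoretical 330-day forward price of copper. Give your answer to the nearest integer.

Net carry = r + u − y = 0.0298 + 0.0491 − 0.0000 = 0.0789
F = S·e^((r+u−y)T) = 7252 · e^(0.0789 × 330/360) = 7252 · e^0.072325
= 7252 × 1.075005 = €7,796 per tonne

€7,796 per tonne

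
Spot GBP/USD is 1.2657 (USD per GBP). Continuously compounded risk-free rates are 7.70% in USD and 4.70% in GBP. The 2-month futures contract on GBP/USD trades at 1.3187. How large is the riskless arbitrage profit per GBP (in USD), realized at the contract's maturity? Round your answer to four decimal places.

0.0467 per GBP (in USD)

Fair futures: F* = S·e^(carry·T), with carry = (r_USD − r_GBP) = 0.0770 − 0.0470 = 0.0300
F* = 1.2657 · e^(0.0300 × 2/12) = 1.2657 · e^0.005000 = 1.2657 × 1.005013 = 1.2720
Market 1.3187 > fair 1.2720: forward overpriced → cash-and-carry (buy spot, short the forward).
At maturity, profit = |F_mkt − F*| = |1.3187 − 1.2720| = 0.0467 per GBP (in USD)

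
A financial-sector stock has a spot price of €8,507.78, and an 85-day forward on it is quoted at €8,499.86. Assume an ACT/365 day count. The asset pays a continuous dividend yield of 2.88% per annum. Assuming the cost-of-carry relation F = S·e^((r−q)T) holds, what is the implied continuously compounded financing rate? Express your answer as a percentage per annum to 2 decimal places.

2.48%

From F = S·e^((r−q)T): (r − q) = ln(F/S)/T
ln(8499.86/8507.78) = ln(0.999069) = -0.000931
(r − q) = -0.000931 / (85/365) = -0.003998
r = ln(F/S)/T + q = -0.003998 + 0.0288 = 0.024802
r = 2.48%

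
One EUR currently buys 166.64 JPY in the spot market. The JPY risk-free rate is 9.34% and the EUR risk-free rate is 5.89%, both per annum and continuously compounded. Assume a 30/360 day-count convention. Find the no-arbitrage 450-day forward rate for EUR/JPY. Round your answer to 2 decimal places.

F = S·e^((r_JPY − r_EUR)T) = 166.64 · e^((0.0934 − 0.0589) × 450/360)
= 166.64 · e^0.043125 = 166.64 × 1.044068
F = 173.98 JPY per EUR

173.98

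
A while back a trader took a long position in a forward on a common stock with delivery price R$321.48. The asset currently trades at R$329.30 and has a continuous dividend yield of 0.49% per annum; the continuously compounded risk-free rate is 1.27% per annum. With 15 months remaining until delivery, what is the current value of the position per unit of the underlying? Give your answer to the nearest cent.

R$10.87

Current fair forward for the remaining 15 months: F = S·e^((r − q)·T), (r − q) = 0.0127 − 0.0049 = 0.0078
F = 329.30 · e^(0.0078 × 15/12) = 329.30 × 1.009798 = 332.5265
Value of long forward = (F − K)·e^(−rT) = (332.5265 − 321.48) · e^(−0.0127·15/12)
= 11.0465 × 0.984250 = 10.87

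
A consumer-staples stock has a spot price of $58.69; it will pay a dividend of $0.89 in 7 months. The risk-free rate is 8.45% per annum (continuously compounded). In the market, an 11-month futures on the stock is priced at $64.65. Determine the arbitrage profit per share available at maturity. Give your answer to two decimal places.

$2.15 per share

PV(dividends) I = 0.89·e^(−0.0845·7/12) = 0.8472
Fair futures F* = (S − I)·e^(rT) = (58.69 − 0.8472)·e^0.077458 = 57.8428 × 1.080537 = 62.5013
Market $64.65 > fair 62.5013: forward overpriced → cash-and-carry (borrow at r, buy the stock and collect the dividends, short the forward).
Profit at T = |F_mkt − F*| = |64.65 − 62.5013| = $2.15 per share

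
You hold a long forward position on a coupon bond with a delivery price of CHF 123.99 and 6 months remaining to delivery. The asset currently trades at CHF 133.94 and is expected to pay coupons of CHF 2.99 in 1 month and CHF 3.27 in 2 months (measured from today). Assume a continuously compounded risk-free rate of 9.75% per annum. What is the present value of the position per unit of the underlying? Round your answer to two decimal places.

PV(remaining coupons) I = 2.99·e^(−0.0975·1/12) + 3.27·e^(−0.0975·2/12) = 6.1831
Current forward F = (S − I)·e^(rT) = (133.94 − 6.1831)·e^(0.0975·6/12) = 127.7569 × 1.049958 = 134.1394
Value (long) = (F − K)·e^(−rT) = (134.1394 − 123.99) × 0.952419 = 9.6665
Value = CHF 9.67

CHF 9.67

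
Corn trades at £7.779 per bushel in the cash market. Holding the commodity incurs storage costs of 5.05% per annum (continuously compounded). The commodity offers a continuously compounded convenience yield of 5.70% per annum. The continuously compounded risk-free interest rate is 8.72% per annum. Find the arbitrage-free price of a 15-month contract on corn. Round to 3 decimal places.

£8.605 per bushel

Net carry = r + u − y = 0.0872 + 0.0505 − 0.0570 = 0.0807
F = S·e^((r+u−y)T) = 7.779 · e^(0.0807 × 15/12) = 7.779 · e^0.100875
= 7.779 × 1.106138 = £8.605 per bushel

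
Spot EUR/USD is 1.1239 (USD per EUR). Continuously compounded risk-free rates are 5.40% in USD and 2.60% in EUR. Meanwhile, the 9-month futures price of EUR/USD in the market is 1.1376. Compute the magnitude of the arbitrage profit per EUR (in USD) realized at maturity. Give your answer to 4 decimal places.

Fair futures: F* = S·e^(carry·T), with carry = (r_USD − r_EUR) = 0.0540 − 0.0260 = 0.0280
F* = 1.1239 · e^(0.0280 × 9/12) = 1.1239 · e^0.021000 = 1.1239 × 1.021222 = 1.1478
Market 1.1376 < fair 1.1478: forward underpriced → reverse cash-and-carry (short spot, go long the forward).
At maturity, profit = |F_mkt − F*| = |1.1376 − 1.1478| = 0.0102 per EUR (in USD)

0.0102 per EUR (in USD)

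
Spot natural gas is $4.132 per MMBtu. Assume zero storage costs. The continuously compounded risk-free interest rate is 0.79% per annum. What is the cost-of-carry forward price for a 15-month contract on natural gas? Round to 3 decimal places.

$4.173 per MMBtu

F = S·e^(rT) = 4.132 · e^(0.0079 × 15/12) = 4.132 · e^0.009875
= 4.132 × 1.009924 = $4.173 per MMBtu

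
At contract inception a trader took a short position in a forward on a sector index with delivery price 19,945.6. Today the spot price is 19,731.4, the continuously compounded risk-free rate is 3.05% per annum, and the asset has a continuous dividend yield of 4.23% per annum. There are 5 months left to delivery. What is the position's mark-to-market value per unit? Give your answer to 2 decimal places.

307.05

Current fair forward for the remaining 5 months: F = S·e^((r − q)·T), (r − q) = 0.0305 − 0.0423 = -0.0118
F = 19731.4 · e^(-0.0118 × 5/12) = 19731.4 × 0.99509540 = 19634.6254
Value of long forward = (F − K)·e^(−rT) = (19634.6254 − 19945.6) · e^(−0.0305·5/12)
= -310.9746 × 0.98737208 = -307.05
Short position value = −(long value) = 307.05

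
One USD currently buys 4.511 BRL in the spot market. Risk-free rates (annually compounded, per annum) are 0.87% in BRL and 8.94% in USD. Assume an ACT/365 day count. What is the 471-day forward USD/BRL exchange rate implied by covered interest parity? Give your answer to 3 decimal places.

4.085

By covered interest parity, F = S · (1+r_BRL)^T / (1+r_USD)^T
= 4.511 × 1.011241 / 1.116830 = 4.511 × 0.905457
F = 4.085 BRL per USD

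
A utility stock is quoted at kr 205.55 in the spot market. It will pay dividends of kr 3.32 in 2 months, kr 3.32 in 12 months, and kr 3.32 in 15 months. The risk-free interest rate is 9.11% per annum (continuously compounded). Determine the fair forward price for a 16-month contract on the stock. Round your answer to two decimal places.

PV(dividends) I = 3.32·e^(−0.0911·2/12) + 3.32·e^(−0.0911·12/12) + 3.32·e^(−0.0911·15/12)
I = 3.2700 + 3.0309 + 2.9627 = 9.2636
F = (S − I)·e^(rT) = (205.55 − 9.2636) · e^(0.0911·16/12)
= 196.2864 · e^0.121467 = 196.2864 × 1.129152 = kr 221.64

kr 221.64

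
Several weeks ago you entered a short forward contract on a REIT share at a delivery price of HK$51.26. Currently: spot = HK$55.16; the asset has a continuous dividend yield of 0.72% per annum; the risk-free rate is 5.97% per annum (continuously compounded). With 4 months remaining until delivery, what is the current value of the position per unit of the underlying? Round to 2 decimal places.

Current fair forward for the remaining 4 months: F = S·e^((r − q)·T), (r − q) = 0.0597 − 0.0072 = 0.0525
F = 55.16 · e^(0.0525 × 4/12) = 55.16 × 1.017654 = 56.1338
Value of long forward = (F − K)·e^(−rT) = (56.1338 − 51.26) · e^(−0.0597·4/12)
= 4.8738 × 0.980297 = 4.78
Short position value = −(long value) = -HK$4.78

-HK$4.78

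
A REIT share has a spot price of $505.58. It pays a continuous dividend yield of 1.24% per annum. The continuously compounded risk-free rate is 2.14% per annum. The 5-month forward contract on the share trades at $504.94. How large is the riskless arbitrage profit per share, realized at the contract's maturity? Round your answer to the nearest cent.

$2.54 per share

Fair forward: F* = S·e^(carry·T), with carry = (r − q) = 0.0214 − 0.0124 = 0.0090
F* = 505.58 · e^(0.0090 × 5/12) = 505.58 · e^0.003750 = 505.58 × 1.003757 = $507.4795
Market $504.94 < fair $507.4795: forward underpriced → reverse cash-and-carry (short spot, go long the forward).
At maturity, profit = |F_mkt − F*| = |504.94 − 507.4795| = $2.54 per share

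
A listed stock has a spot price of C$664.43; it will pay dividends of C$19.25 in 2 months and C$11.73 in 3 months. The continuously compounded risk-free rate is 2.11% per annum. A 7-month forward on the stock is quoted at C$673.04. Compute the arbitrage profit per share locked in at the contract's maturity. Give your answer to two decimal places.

C$31.61 per share

PV(dividends) I = 19.25·e^(−0.0211·2/12) + 11.73·e^(−0.0211·3/12) = 30.8507
Fair forward F* = (S − I)·e^(rT) = (664.43 − 30.8507)·e^0.012308 = 633.5793 × 1.012384 = 641.4255
Market C$673.04 > fair 641.4255: forward overpriced → cash-and-carry (borrow at r, buy the stock and collect the dividends, short the forward).
Profit at T = |F_mkt − F*| = |673.04 − 641.4255| = C$31.61 per share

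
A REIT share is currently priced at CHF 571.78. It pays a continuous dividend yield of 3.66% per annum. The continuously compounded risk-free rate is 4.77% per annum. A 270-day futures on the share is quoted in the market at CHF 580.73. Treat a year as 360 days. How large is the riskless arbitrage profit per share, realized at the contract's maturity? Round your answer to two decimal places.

CHF 4.17 per share

Fair futures: F* = S·e^(carry·T), with carry = (r − q) = 0.0477 − 0.0366 = 0.0111
F* = 571.78 · e^(0.0111 × 270/360) = 571.78 · e^0.008325 = 571.78 × 1.008360 = CHF 576.5601
Market CHF 580.73 > fair CHF 576.5601: forward overpriced → cash-and-carry (buy spot, short the forward).
At maturity, profit = |F_mkt − F*| = |580.73 − 576.5601| = CHF 4.17 per share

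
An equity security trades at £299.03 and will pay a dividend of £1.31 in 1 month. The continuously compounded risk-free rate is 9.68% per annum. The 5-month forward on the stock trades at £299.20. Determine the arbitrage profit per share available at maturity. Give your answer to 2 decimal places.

£10.78 per share

PV(dividends) I = 1.31·e^(−0.0968·1/12) = 1.2995
Fair forward F* = (S − I)·e^(rT) = (299.03 − 1.2995)·e^0.040333 = 297.7305 × 1.041157 = 309.9842
Market £299.20 < fair 309.9842: forward underpriced → reverse cash-and-carry (short the stock, invest proceeds at r, pay the dividends, go long the forward).
Profit at T = |F_mkt − F*| = |299.20 − 309.9842| = £10.78 per share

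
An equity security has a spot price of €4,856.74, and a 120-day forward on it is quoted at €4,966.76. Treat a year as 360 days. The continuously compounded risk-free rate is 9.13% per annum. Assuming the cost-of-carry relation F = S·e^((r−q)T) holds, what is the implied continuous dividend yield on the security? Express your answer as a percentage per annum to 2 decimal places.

2.41%

From F = S·e^((r−q)T): (r − q) = ln(F/S)/T
ln(4966.76/4856.74) = ln(1.022653) = 0.022400
(r − q) = 0.022400 / (120/360) = 0.067200
q = r − ln(F/S)/T = 0.0913 − 0.067200 = 0.024100
q = 2.41%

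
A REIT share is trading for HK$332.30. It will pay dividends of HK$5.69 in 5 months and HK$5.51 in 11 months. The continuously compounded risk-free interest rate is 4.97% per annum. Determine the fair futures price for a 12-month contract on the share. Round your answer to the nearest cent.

HK$337.84

PV(dividends) I = 5.69·e^(−0.0497·5/12) + 5.51·e^(−0.0497·11/12)
I = 5.5734 + 5.2646 = 10.8380
F = (S − I)·e^(rT) = (332.30 − 10.8380) · e^(0.0497·12/12)
= 321.4620 · e^0.049700 = 321.4620 × 1.050956 = HK$337.84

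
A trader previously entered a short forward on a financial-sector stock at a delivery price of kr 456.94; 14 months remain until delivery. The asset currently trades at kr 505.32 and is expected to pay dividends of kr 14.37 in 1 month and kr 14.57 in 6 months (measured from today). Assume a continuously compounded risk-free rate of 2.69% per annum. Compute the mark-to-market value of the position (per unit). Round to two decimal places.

PV(remaining dividends) I = 14.37·e^(−0.0269·1/12) + 14.57·e^(−0.0269·6/12) = 28.7132
Current forward F = (S − I)·e^(rT) = (505.32 − 28.7132)·e^(0.0269·14/12) = 476.6068 × 1.031881 = 491.8015
Value (long) = (F − K)·e^(−rT) = (491.8015 − 456.94) × 0.969104 = 33.7844
Short position value = −(long value) = -kr 33.78

-kr 33.78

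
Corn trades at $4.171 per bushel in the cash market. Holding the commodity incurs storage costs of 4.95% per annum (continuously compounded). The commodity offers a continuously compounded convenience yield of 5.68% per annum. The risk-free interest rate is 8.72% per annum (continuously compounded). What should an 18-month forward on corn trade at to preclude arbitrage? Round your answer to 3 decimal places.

$4.702 per bushel

Net carry = r + u − y = 0.0872 + 0.0495 − 0.0568 = 0.0799
F = S·e^((r+u−y)T) = 4.171 · e^(0.0799 × 18/12) = 4.171 · e^0.119850
= 4.171 × 1.127328 = $4.702 per bushel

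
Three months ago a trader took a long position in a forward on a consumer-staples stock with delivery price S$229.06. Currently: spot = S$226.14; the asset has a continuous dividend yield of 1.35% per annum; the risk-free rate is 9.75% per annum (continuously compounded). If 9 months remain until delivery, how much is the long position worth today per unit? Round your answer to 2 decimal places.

Current fair forward for the remaining 9 months: F = S·e^((r − q)·T), (r − q) = 0.0975 − 0.0135 = 0.0840
F = 226.14 · e^(0.0840 × 9/12) = 226.14 × 1.065027 = 240.8452
Value of long forward = (F − K)·e^(−rT) = (240.8452 − 229.06) · e^(−0.0975·9/12)
= 11.7852 × 0.929485 = 10.95

S$10.95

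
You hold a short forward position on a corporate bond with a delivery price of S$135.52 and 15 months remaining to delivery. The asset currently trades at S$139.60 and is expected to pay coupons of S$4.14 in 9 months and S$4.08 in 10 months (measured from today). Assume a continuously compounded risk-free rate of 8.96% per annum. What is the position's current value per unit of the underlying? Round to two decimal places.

PV(remaining coupons) I = 4.14·e^(−0.0896·9/12) + 4.08·e^(−0.0896·10/12) = 7.6574
Current forward F = (S − I)·e^(rT) = (139.60 − 7.6574)·e^(0.0896·15/12) = 131.9426 × 1.118513 = 147.5795
Value (long) = (F − K)·e^(−rT) = (147.5795 − 135.52) × 0.894044 = 10.7817
Short position value = −(long value) = -S$10.78

-S$10.78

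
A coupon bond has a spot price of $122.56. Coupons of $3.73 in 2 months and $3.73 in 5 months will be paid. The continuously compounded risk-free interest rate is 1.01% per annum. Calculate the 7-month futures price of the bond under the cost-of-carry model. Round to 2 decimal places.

PV(coupons) I = 3.73·e^(−0.0101·2/12) + 3.73·e^(−0.0101·5/12)
I = 3.7237 + 3.7143 = 7.4380
F = (S − I)·e^(rT) = (122.56 − 7.4380) · e^(0.0101·7/12)
= 115.1220 · e^0.005892 = 115.1220 × 1.005909 = $115.80

$115.80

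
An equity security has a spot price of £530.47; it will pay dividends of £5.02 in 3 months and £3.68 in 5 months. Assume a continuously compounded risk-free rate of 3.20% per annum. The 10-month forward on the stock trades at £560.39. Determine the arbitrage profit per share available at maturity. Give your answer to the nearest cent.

£24.43 per share

PV(dividends) I = 5.02·e^(−0.0320·3/12) + 3.68·e^(−0.0320·5/12) = 8.6113
Fair forward F* = (S − I)·e^(rT) = (530.47 − 8.6113)·e^0.026667 = 521.8587 × 1.027026 = 535.9625
Market £560.39 > fair 535.9625: forward overpriced → cash-and-carry (borrow at r, buy the stock and collect the dividends, short the forward).
Profit at T = |F_mkt − F*| = |560.39 − 535.9625| = £24.43 per share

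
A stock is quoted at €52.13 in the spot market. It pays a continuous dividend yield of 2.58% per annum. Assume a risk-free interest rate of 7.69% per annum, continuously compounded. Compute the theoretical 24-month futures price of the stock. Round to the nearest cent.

€57.74

F = S·e^((r − q)T) = 52.13 · e^((0.0769 − 0.0258) × 24/12)
= 52.13 · e^0.102200 = 52.13 × 1.107605
F = €57.74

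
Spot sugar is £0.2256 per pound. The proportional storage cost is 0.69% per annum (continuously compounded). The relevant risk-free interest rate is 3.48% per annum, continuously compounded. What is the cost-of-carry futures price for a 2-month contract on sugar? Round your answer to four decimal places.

Net carry = r + u − y = 0.0348 + 0.0069 − 0.0000 = 0.0417
F = S·e^((r+u−y)T) = 0.2256 · e^(0.0417 × 2/12) = 0.2256 · e^0.006950
= 0.2256 × 1.006974 = £0.2272 per pound

£0.2272 per pound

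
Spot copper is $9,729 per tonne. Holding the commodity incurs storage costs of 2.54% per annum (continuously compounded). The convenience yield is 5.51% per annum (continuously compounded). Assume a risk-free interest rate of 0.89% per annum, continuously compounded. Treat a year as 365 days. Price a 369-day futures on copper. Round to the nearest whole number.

Net carry = r + u − y = 0.0089 + 0.0254 − 0.0551 = -0.0208
F = S·e^((r+u−y)T) = 9729 · e^(-0.0208 × 369/365) = 9729 · e^-0.021028
= 9729 × 0.979192 = $9,527 per tonne

$9,527 per tonne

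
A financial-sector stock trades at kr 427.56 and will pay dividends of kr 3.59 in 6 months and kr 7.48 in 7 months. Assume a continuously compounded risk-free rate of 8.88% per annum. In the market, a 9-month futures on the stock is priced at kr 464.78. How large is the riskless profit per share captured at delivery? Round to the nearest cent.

PV(dividends) I = 3.59·e^(−0.0888·6/12) + 7.48·e^(−0.0888·7/12) = 10.5365
Fair futures F* = (S − I)·e^(rT) = (427.56 − 10.5365)·e^0.066600 = 417.0235 × 1.068868 = 445.7431
Market kr 464.78 > fair 445.7431: forward overpriced → cash-and-carry (borrow at r, buy the stock and collect the dividends, short the forward).
Profit at T = |F_mkt − F*| = |464.78 − 445.7431| = kr 19.04 per share

kr 19.04 per share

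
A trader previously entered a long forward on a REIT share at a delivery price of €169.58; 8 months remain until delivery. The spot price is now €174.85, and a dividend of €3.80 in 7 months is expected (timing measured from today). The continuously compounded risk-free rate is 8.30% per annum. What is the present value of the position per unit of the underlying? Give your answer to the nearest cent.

€10.78

PV(remaining dividends) I = 3.80·e^(−0.0830·7/12) = 3.6204
Current forward F = (S − I)·e^(rT) = (174.85 − 3.6204)·e^(0.0830·8/12) = 171.2296 × 1.056893 = 180.9714
Value (long) = (F − K)·e^(−rT) = (180.9714 − 169.58) × 0.946170 = 10.7782
Value = €10.78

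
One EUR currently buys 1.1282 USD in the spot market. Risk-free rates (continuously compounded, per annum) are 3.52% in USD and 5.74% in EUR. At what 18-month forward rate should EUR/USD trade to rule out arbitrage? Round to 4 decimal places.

1.0912

F = S·e^((r_USD − r_EUR)T) = 1.1282 · e^((0.0352 − 0.0574) × 18/12)
= 1.1282 · e^-0.033300 = 1.1282 × 0.967248
F = 1.0912 USD per EUR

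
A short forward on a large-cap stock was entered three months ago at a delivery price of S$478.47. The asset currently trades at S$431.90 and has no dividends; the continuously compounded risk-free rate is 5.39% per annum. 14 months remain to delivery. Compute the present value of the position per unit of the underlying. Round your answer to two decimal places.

Current fair forward for the remaining 14 months: F = S·e^(r·T), r = 0.0539
F = 431.90 · e^(0.0539 × 14/12) = 431.90 × 1.064903 = 459.9316
Value of long forward = (F − K)·e^(−rT) = (459.9316 − 478.47) · e^(−0.0539·14/12)
= -18.5384 × 0.939053 = -17.41
Short position value = −(long value) = S$17.41

S$17.41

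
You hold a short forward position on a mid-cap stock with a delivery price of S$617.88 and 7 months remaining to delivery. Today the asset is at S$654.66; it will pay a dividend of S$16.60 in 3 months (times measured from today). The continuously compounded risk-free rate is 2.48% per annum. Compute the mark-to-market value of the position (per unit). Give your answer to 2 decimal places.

PV(remaining dividends) I = 16.60·e^(−0.0248·3/12) = 16.4974
Current forward F = (S − I)·e^(rT) = (654.66 − 16.4974)·e^(0.0248·7/12) = 638.1626 × 1.014572 = 647.4619
Value (long) = (F − K)·e^(−rT) = (647.4619 − 617.88) × 0.985637 = 29.1570
Short position value = −(long value) = -S$29.16

-S$29.16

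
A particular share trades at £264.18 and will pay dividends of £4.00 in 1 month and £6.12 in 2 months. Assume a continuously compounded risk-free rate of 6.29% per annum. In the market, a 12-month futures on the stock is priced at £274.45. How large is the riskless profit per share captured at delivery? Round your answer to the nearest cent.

£3.81 per share

PV(dividends) I = 4.00·e^(−0.0629·1/12) + 6.12·e^(−0.0629·2/12) = 10.0353
Fair futures F* = (S − I)·e^(rT) = (264.18 − 10.0353)·e^0.062900 = 254.1447 × 1.064920 = 270.6438
Market £274.45 > fair 270.6438: forward overpriced → cash-and-carry (borrow at r, buy the stock and collect the dividends, short the forward).
Profit at T = |F_mkt − F*| = |274.45 − 270.6438| = £3.81 per share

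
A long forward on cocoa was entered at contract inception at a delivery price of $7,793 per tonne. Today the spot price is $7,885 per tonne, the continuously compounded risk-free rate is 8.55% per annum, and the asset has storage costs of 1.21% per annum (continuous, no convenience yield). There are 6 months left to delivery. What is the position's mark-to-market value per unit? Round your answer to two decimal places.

$465.98 per tonne

Current fair forward for the remaining 6 months: F = S·e^((r + u)·T), (r + u) = 0.0855 + 0.0121 = 0.0976
F = 7885 · e^(0.0976 × 6/12) = 7885 × 1.05001033 = 8279.3315
Value of long forward = (F − K)·e^(−rT) = (8279.3315 − 7793) · e^(−0.0855·6/12)
= 486.3315 × 0.95815090 = 465.98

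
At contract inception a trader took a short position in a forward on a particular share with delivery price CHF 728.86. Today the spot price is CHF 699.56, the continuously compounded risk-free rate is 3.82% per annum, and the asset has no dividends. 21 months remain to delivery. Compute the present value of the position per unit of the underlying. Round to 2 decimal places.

-CHF 17.83

Current fair forward for the remaining 21 months: F = S·e^(r·T), r = 0.0382
F = 699.56 · e^(0.0382 × 21/12) = 699.56 × 1.069135 = 747.9241
Value of long forward = (F − K)·e^(−rT) = (747.9241 − 728.86) · e^(−0.0382·21/12)
= 19.0641 × 0.935335 = 17.83
Short position value = −(long value) = -CHF 17.83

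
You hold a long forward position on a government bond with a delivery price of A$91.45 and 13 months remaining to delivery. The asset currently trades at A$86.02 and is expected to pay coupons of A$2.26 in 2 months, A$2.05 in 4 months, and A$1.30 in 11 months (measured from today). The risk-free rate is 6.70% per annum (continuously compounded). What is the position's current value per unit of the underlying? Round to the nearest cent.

-A$4.49

PV(remaining coupons) I = 2.26·e^(−0.0670·2/12) + 2.05·e^(−0.0670·4/12) + 1.30·e^(−0.0670·11/12) = 5.4622
Current forward F = (S − I)·e^(rT) = (86.02 − 5.4622)·e^(0.0670·13/12) = 80.5578 × 1.075282 = 86.6224
Value (long) = (F − K)·e^(−rT) = (86.6224 − 91.45) × 0.929988 = -4.4896
Value = -A$4.49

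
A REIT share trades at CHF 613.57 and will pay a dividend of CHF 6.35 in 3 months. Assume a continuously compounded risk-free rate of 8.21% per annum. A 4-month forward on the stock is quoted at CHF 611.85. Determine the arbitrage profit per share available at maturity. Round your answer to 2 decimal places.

CHF 12.35 per share

PV(dividends) I = 6.35·e^(−0.0821·3/12) = 6.2210
Fair forward F* = (S − I)·e^(rT) = (613.57 − 6.2210)·e^0.027367 = 607.3490 × 1.027745 = 624.1999
Market CHF 611.85 < fair 624.1999: forward underpriced → reverse cash-and-carry (short the stock, invest proceeds at r, pay the dividends, go long the forward).
Profit at T = |F_mkt − F*| = |611.85 − 624.1999| = CHF 12.35 per share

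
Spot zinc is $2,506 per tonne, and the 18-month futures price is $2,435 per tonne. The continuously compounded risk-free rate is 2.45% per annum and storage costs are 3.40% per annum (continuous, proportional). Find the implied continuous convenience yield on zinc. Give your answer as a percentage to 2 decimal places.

F = S·e^((r+u−y)T) ⇒ (r+u−y) = ln(F/S)/T
ln(2435/2506) = -0.028741; /T ⇒ -0.019161
y = r + u − ln(F/S)/T = 0.0245 + 0.0340 + 0.019161 = 0.077661
y = 7.77%

7.77%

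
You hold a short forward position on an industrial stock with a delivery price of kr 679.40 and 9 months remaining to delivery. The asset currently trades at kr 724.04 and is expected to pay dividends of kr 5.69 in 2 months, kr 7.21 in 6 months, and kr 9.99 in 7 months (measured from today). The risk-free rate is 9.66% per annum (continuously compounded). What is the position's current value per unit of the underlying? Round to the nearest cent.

PV(remaining dividends) I = 5.69·e^(−0.0966·2/12) + 7.21·e^(−0.0966·6/12) + 9.99·e^(−0.0966·7/12) = 21.9118
Current forward F = (S − I)·e^(rT) = (724.04 − 21.9118)·e^(0.0966·9/12) = 702.1282 × 1.075139 = 754.8854
Value (long) = (F − K)·e^(−rT) = (754.8854 − 679.40) × 0.930112 = 70.2099
Short position value = −(long value) = -kr 70.21

-kr 70.21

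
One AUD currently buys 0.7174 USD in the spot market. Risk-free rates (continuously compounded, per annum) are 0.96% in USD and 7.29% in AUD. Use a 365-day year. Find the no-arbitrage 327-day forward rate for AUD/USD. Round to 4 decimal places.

0.6778

F = S·e^((r_USD − r_AUD)T) = 0.7174 · e^((0.0096 − 0.0729) × 327/365)
= 0.7174 · e^-0.056710 = 0.7174 × 0.944868
F = 0.6778 USD per AUD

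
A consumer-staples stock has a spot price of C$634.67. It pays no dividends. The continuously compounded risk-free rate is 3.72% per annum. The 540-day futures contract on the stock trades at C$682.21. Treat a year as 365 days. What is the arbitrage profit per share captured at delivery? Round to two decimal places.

C$11.63 per share

Fair futures: F* = S·e^(carry·T), with carry = r = 0.0372
F* = 634.67 · e^(0.0372 × 540/365) = 634.67 · e^0.055036 = 634.67 × 1.056579 = C$670.5790
Market C$682.21 > fair C$670.5790: forward overpriced → cash-and-carry (buy spot, short the forward).
At maturity, profit = |F_mkt − F*| = |682.21 − 670.5790| = C$11.63 per share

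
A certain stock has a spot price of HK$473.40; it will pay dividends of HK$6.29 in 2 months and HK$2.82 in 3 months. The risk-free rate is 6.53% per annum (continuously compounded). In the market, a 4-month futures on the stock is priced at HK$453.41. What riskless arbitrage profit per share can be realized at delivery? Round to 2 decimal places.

HK$21.21 per share

PV(dividends) I = 6.29·e^(−0.0653·2/12) + 2.82·e^(−0.0653·3/12) = 8.9963
Fair futures F* = (S − I)·e^(rT) = (473.40 − 8.9963)·e^0.021767 = 464.4037 × 1.022006 = 474.6234
Market HK$453.41 < fair 474.6234: forward underpriced → reverse cash-and-carry (short the stock, invest proceeds at r, pay the dividends, go long the forward).
Profit at T = |F_mkt − F*| = |453.41 − 474.6234| = HK$21.21 per share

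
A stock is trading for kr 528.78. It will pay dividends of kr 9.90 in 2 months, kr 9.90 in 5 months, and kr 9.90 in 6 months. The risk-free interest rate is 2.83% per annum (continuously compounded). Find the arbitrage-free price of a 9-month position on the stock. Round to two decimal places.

kr 510.09

PV(dividends) I = 9.90·e^(−0.0283·2/12) + 9.90·e^(−0.0283·5/12) + 9.90·e^(−0.0283·6/12)
I = 9.8534 + 9.7839 + 9.7609 = 29.3982
F = (S − I)·e^(rT) = (528.78 − 29.3982) · e^(0.0283·9/12)
= 499.3818 · e^0.021225 = 499.3818 × 1.021452 = kr 510.09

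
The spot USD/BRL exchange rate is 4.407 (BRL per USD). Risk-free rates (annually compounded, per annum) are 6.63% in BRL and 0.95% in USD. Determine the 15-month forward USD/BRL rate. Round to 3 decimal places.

By covered interest parity, F = S · (1+r_BRL)^T / (1+r_USD)^T
= 4.407 × 1.083551 / 1.011889 = 4.407 × 1.070820
F = 4.719 BRL per USD

4.719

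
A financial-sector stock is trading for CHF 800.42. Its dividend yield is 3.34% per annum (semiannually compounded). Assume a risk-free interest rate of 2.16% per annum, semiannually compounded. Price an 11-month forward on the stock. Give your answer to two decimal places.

F = S · (1+r/2)^(2T) / (1+q/2)^(2T)
= 800.42 × 1.019889 / 1.030830 = 800.42 × 0.989386
F = CHF 791.92

CHF 791.92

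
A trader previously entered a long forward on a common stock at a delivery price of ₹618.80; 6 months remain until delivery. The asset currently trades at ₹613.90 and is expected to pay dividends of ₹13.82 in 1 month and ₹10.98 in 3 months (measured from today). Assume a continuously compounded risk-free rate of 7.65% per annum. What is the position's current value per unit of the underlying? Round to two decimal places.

-₹6.18

PV(remaining dividends) I = 13.82·e^(−0.0765·1/12) + 10.98·e^(−0.0765·3/12) = 24.5042
Current forward F = (S − I)·e^(rT) = (613.90 − 24.5042)·e^(0.0765·6/12) = 589.3958 × 1.038991 = 612.3769
Value (long) = (F − K)·e^(−rT) = (612.3769 − 618.80) × 0.962472 = -6.1821
Value = -₹6.18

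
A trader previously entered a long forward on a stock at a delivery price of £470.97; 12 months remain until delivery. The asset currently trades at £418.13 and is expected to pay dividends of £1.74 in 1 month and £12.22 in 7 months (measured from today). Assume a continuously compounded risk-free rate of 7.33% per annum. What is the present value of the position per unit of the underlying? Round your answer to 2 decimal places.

PV(remaining dividends) I = 1.74·e^(−0.0733·1/12) + 12.22·e^(−0.0733·7/12) = 13.4379
Current forward F = (S − I)·e^(rT) = (418.13 − 13.4379)·e^(0.0733·12/12) = 404.6921 × 1.076053 = 435.4701
Value (long) = (F − K)·e^(−rT) = (435.4701 − 470.97) × 0.929322 = -32.9908
Value = -£32.99

-£32.99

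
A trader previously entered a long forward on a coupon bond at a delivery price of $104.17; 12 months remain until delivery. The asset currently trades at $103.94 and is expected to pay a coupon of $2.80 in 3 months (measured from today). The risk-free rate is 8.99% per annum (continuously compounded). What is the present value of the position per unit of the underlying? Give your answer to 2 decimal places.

$5.99

PV(remaining coupons) I = 2.80·e^(−0.0899·3/12) = 2.7378
Current forward F = (S − I)·e^(rT) = (103.94 − 2.7378)·e^(0.0899·12/12) = 101.2022 × 1.094065 = 110.7218
Value (long) = (F − K)·e^(−rT) = (110.7218 − 104.17) × 0.914023 = 5.9885
Value = $5.99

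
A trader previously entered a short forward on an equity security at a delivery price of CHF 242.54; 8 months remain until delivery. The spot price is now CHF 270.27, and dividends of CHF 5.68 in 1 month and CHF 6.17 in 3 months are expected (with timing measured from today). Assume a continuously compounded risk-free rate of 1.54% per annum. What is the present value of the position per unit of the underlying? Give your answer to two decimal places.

-CHF 18.39

PV(remaining dividends) I = 5.68·e^(−0.0154·1/12) + 6.17·e^(−0.0154·3/12) = 11.8190
Current forward F = (S − I)·e^(rT) = (270.27 − 11.8190)·e^(0.0154·8/12) = 258.4510 × 1.010320 = 261.1182
Value (long) = (F − K)·e^(−rT) = (261.1182 − 242.54) × 0.989786 = 18.3884
Short position value = −(long value) = -CHF 18.39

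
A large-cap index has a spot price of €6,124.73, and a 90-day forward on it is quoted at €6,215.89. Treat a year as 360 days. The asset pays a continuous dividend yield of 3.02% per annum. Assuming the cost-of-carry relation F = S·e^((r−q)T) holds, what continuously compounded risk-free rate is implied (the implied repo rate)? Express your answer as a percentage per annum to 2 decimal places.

8.93%

From F = S·e^((r−q)T): (r − q) = ln(F/S)/T
ln(6215.89/6124.73) = ln(1.014884) = 0.014774
(r − q) = 0.014774 / (90/360) = 0.059096
r = ln(F/S)/T + q = 0.059096 + 0.0302 = 0.089296
r = 8.93%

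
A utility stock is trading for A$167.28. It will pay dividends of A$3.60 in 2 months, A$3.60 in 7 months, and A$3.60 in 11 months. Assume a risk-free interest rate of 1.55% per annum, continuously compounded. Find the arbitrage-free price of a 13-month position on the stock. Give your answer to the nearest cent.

A$159.22

PV(dividends) I = 3.60·e^(−0.0155·2/12) + 3.60·e^(−0.0155·7/12) + 3.60·e^(−0.0155·11/12)
I = 3.5907 + 3.5676 + 3.5492 = 10.7075
F = (S − I)·e^(rT) = (167.28 − 10.7075) · e^(0.0155·13/12)
= 156.5725 · e^0.016792 = 156.5725 × 1.016934 = A$159.22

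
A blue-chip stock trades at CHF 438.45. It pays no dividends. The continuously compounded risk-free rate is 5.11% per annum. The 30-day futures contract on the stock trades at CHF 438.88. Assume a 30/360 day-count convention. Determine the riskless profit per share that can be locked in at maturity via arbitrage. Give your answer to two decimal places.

Fair futures: F* = S·e^(carry·T), with carry = r = 0.0511
F* = 438.45 · e^(0.0511 × 30/360) = 438.45 · e^0.004258 = 438.45 × 1.004267 = CHF 440.3209
Market CHF 438.88 < fair CHF 440.3209: forward underpriced → reverse cash-and-carry (short spot, go long the forward).
At maturity, profit = |F_mkt − F*| = |438.88 − 440.3209| = CHF 1.44 per share

CHF 1.44 per share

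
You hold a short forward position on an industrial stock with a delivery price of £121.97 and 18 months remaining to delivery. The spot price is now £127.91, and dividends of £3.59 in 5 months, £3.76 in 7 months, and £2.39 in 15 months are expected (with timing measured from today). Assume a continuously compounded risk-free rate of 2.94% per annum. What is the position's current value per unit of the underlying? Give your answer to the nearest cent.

-£1.66

PV(remaining dividends) I = 3.59·e^(−0.0294·5/12) + 3.76·e^(−0.0294·7/12) + 2.39·e^(−0.0294·15/12) = 9.5461
Current forward F = (S − I)·e^(rT) = (127.91 − 9.5461)·e^(0.0294·18/12) = 118.3639 × 1.045087 = 123.7006
Value (long) = (F − K)·e^(−rT) = (123.7006 − 121.97) × 0.956858 = 1.6559
Short position value = −(long value) = -£1.66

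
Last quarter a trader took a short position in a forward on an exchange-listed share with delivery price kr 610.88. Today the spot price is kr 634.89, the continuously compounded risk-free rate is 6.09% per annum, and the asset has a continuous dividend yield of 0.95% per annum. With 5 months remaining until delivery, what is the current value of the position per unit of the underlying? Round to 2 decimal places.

Current fair forward for the remaining 5 months: F = S·e^((r − q)·T), (r − q) = 0.0609 − 0.0095 = 0.0514
F = 634.89 · e^(0.0514 × 5/12) = 634.89 × 1.021648 = 648.6341
Value of long forward = (F − K)·e^(−rT) = (648.6341 − 610.88) · e^(−0.0609·5/12)
= 37.7541 × 0.974944 = 36.81
Short position value = −(long value) = -kr 36.81

-kr 36.81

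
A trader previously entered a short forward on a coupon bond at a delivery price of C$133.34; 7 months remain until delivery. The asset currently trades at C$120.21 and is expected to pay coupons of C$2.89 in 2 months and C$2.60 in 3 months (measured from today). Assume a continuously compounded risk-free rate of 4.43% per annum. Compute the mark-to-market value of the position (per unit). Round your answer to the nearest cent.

C$15.17

PV(remaining coupons) I = 2.89·e^(−0.0443·2/12) + 2.60·e^(−0.0443·3/12) = 5.4401
Current forward F = (S − I)·e^(rT) = (120.21 − 5.4401)·e^(0.0443·7/12) = 114.7699 × 1.026178 = 117.7743
Value (long) = (F − K)·e^(−rT) = (117.7743 − 133.34) × 0.974489 = -15.1686
Short position value = −(long value) = C$15.17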